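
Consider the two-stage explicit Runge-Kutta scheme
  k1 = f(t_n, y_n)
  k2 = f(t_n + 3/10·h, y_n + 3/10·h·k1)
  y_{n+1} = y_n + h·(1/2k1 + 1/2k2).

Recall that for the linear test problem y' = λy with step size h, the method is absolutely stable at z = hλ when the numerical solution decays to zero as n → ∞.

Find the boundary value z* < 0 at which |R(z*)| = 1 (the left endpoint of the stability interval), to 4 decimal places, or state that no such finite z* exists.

left endpoint -6.6667.

With y'=λy (z=hλ):
  k1=λy_n ⇒ h·k1=z·y_n;  k2=λ(1+3/10z)y_n ⇒ h·k2=z(1+3/10z)y_n
  y_{n+1}/y_n = 1 + 1/2z + 1/2z(1+3/10z) = 1 + z + 3/20z²
  R(z) = 1 + z + 3/20z².

Need |R(x)|<1, x<0.
x=-1.37: |R|=0.0885
R=1: x+3/20x²=0 ⇒ x=−20/3=-6.6667; min R=1−1/(4·3/20)=-0.6667>−1
Confirm numerically:
  x=-5.587: |R|=0.09519 <1
  x=-5.183: |R|=0.15348 <1
  x=-5.129: |R|=0.18300 <1
  x=-2.722: |R|=0.61061 <1
  x=-7.207: |R|=1.58413 >1
  x=-7.196: |R|=1.57136 >1
Interval (-6.6667, 0).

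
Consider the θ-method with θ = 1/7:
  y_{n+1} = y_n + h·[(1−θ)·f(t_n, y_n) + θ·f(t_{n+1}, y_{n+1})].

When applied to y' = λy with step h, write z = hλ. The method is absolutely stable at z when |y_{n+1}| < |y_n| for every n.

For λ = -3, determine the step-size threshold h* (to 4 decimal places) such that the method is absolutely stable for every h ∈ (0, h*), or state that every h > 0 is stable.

(-2.8000,0); λ=-3 ⇒ h* = (14/5)/3 = 0.9333.

On y'=λy, z=hλ:
  y_{n+1} = y_n + z·[6/7·y_n + 1/7·y_{n+1}] ⇒ (1 − 1/7z)y_{n+1} = (1 + 6/7z)y_n
  Hence R(z) = (1 + 6/7z)/(1 − 1/7z).

Need |R(x)|<1, x<0.
x=-1.28: |R|=0.0821
R=−1: 1+6/7x = −1+1/7x ⇒ -5/7x=2 ⇒ x=2/(-5/7)=-2.8000
Confirm numerically:
  x=-2.774: |R|=0.98670 <1
  x=-2.405: |R|=0.79001 <1
  x=-1.850: |R|=0.46328 <1
  x=-1.633: |R|=0.32411 <1
  x=-3.385: |R|=1.28166 >1
  x=-3.202: |R|=1.19702 >1
  x=-2.865: |R|=1.03294 >1
So |R|<1 on (-2.8000, 0).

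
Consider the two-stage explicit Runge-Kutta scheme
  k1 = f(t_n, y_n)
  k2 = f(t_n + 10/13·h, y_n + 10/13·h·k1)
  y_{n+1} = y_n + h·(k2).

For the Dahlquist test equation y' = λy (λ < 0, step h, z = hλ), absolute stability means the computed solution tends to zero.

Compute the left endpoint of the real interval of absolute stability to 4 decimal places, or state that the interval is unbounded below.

z* = -1.3000.

On y'=λy, z=hλ:
  k1=λy_n ⇒ h·k1=z·y_n;  k2=λ(1+10/13z)y_n ⇒ h·k2=z(1+10/13z)y_n
  y_{n+1}/y_n = 1 + z(1+10/13z) = 1 + z + 10/13z²
  Hence R(z) = 1 + z + 10/13z².

Find x<0 with |R(x)|<1.
x=-0.45: |R|=0.7058
R=1: x+10/13x²=0 ⇒ x=−13/10=-1.3000; min R=1−1/(4·10/13)=0.6750>−1
Confirm numerically:
  x=-1.210: |R|=0.91623 <1
  x=-1.166: |R|=0.87981 <1
  x=-0.958: |R|=0.74797 <1
  x=-0.895: |R|=0.72117 <1
  x=-1.892: |R|=1.86159 >1
  x=-1.814: |R|=1.71723 >1
  x=-1.357: |R|=1.05950 >1
So |R|<1 on (-1.3000, 0).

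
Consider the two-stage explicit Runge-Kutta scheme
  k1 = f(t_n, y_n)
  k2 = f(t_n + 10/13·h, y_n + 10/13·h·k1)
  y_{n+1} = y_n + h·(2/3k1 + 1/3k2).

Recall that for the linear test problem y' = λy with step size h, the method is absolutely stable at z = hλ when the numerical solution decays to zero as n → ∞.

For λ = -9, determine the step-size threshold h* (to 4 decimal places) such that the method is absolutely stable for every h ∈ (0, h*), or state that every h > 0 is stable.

(-3.9000,0); λ=-9 ⇒ h* = (39/10)/9 = 0.4333.

Set f=λy, z=hλ:
  k1=λy_n ⇒ h·k1=z·y_n;  k2=λ(1+10/13z)y_n ⇒ h·k2=z(1+10/13z)y_n
  y_{n+1}/y_n = 1 + 2/3z + 1/3z(1+10/13z) = 1 + z + 10/39z²
  so R(z) = 1 + z + 10/39z².

Need |R(x)|<1, x<0.
x=-0.71: |R|=0.4193
R=1: x+10/39x²=0 ⇒ x=−39/10=-3.9000; min R=1−1/(4·10/39)=0.0250>−1
Confirm numerically:
  x=-3.441: |R|=0.59502 <1
  x=-1.729: |R|=0.03752 <1
  x=-1.713: |R|=0.03940 <1
  x=-4.385: |R|=1.54531 >1
  x=-4.167: |R|=1.28528 >1
Interval (-3.9000, 0).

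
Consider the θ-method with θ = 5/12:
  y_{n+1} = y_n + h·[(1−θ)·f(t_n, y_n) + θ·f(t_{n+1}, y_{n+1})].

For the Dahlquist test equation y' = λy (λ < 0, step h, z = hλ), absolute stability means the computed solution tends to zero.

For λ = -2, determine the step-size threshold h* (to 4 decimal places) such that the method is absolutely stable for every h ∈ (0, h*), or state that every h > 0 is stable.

Set f=λy, z=hλ:
  y_{n+1} = y_n + z·[7/12·y_n + 5/12·y_{n+1}] ⇒ (1 − 5/12z)y_{n+1} = (1 + 7/12z)y_n
  so R(z) = (1 + 7/12z)/(1 − 5/12z).

Boundary: |R(x)|=1, x<0.
x=-1.37: |R|=0.1279
R=−1: 1+7/12x = −1+5/12x ⇒ -1/6x=2 ⇒ x=2/(-1/6)=-12.0000
Confirm numerically:
  x=-7.879: |R|=0.83963 <1
  x=-6.958: |R|=0.78448 <1
  x=-4.898: |R|=0.61074 <1
  x=-12.171: |R|=1.00469 >1
  x=-12.081: |R|=1.00224 >1
So |R|<1 on (-12.0000, 0).

(-12.0000,0); λ=-2 ⇒ h* = (12)/2 = 6.0000.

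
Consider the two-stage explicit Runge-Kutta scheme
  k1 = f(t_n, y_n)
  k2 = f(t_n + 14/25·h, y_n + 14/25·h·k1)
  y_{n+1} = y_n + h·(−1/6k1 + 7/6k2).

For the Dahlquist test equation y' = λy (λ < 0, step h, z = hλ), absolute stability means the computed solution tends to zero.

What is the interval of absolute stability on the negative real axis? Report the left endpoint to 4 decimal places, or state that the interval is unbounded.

z∈(-1.5306,0).

Set f=λy, z=hλ:
  k1=λy_n ⇒ h·k1=z·y_n;  k2=λ(1+14/25z)y_n ⇒ h·k2=z(1+14/25z)y_n
  y_{n+1}/y_n = 1 − 1/6z + 7/6z(1+14/25z) = 1 + z + 49/75z²
  so R(z) = 1 + z + 49/75z².

Find x<0 with |R(x)|<1.
x=-0.56: |R|=0.6449
R=1: x+49/75x²=0 ⇒ x=−75/49=-1.5306; min R=1−1/(4·49/75)=0.6173>−1
Confirm numerically:
  x=-1.480: |R|=0.95106 <1
  x=-1.167: |R|=0.72277 <1
  x=-1.015: |R|=0.65808 <1
  x=-1.989: |R|=1.59567 >1
  x=-1.856: |R|=1.39456 >1
  x=-1.626: |R|=1.10133 >1
So |R|<1 on (-1.5306, 0).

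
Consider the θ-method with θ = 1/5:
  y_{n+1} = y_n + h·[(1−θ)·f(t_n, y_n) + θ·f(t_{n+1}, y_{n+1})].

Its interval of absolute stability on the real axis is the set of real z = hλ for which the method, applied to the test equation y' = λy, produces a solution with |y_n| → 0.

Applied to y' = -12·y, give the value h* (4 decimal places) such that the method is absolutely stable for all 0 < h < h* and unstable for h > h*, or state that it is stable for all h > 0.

Test eqn y'=λy, z=hλ:
  y_{n+1} = y_n + z·[4/5·y_n + 1/5·y_{n+1}] ⇒ (1 − 1/5z)y_{n+1} = (1 + 4/5z)y_n
  so R(z) = (1 + 4/5z)/(1 − 1/5z).

Need |R(x)|<1, x<0.
x=-1.13: |R|=0.0783
R=−1: 1+4/5x = −1+1/5x ⇒ -3/5x=2 ⇒ x=2/(-3/5)=-3.3333
Confirm numerically:
  x=-3.294: |R|=0.98577 <1
  x=-2.984: |R|=0.86874 <1
  x=-2.136: |R|=0.49664 <1
  x=-1.681: |R|=0.25805 <1
  x=-3.813: |R|=1.16328 >1
  x=-3.480: |R|=1.05189 >1
Interval (-3.3333, 0).

(-3.3333,0); λ=-12 ⇒ h* = (10/3)/12 = 0.2778.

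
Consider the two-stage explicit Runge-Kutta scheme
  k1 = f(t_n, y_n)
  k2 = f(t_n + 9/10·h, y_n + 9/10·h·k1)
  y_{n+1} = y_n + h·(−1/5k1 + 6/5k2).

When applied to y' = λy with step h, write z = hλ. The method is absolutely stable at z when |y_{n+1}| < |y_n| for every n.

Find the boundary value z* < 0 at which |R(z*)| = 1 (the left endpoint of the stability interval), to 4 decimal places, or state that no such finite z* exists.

left endpoint -0.9259.

Set f=λy, z=hλ:
  k1=λy_n ⇒ h·k1=z·y_n;  k2=λ(1+9/10z)y_n ⇒ h·k2=z(1+9/10z)y_n
  y_{n+1}/y_n = 1 − 1/5z + 6/5z(1+9/10z) = 1 + z + 27/25z²
  R(z) = 1 + z + 27/25z².

Boundary: |R(x)|=1, x<0.
x=-1.16: |R|=1.2932
R=1: x+27/25x²=0 ⇒ x=−25/27=-0.9259; min R=1−1/(4·27/25)=0.7685>−1
Confirm numerically:
  x=-0.858: |R|=0.93706 <1
  x=-0.534: |R|=0.77397 <1
  x=-0.388: |R|=0.77459 <1
  x=-1.347: |R|=1.61256 >1
  x=-1.264: |R|=1.46151 >1
So |R|<1 on (-0.9259, 0).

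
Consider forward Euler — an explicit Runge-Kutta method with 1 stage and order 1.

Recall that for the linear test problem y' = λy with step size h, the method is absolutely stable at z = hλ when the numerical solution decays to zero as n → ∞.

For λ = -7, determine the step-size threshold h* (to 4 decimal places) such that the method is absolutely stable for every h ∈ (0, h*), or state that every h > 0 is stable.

(-2.0000,0); λ=-7 ⇒ h* = 0.2857.

On y'=λy, z=hλ:
  order 1, 1-stage ⇒ R(z)=1+z
  (e.g. R(-1.32)=-0.32000, |R|=0.32000)

Need |R(x)|<1, x<0.
x=-1.32: |R|=0.3200
|R(-1.87)|=0.8700 |R(-1.73)|=0.7300 |R(-0.64)|=0.3600
Bisect:
  x_lo=-2.5635 |R|=1.5635  x_hi=-0.1392 |R|=0.8608
  mid=-1.35139 |R|=0.35139 →hi
  mid=-1.95746 |R|=0.95746 →hi
  mid=-2.26050 |R|=1.26050 →lo
  mid=-2.10898 |R|=1.10898 →lo
  mid=-2.03322 |R|=1.03322 →lo
  mid=-1.99534 |R|=0.99534 →hi
  mid=-2.01428 |R|=1.01428 →lo
  ...
  [-2.00008,-1.99993] ⇒ x*=-2.0000
Interval (-2.0000, 0).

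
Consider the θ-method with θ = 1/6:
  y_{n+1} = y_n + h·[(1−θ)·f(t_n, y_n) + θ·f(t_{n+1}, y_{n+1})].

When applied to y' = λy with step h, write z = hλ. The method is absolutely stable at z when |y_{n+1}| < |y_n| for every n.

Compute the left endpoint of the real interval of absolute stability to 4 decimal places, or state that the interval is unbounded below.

z* = -3.0000.

On y'=λy, z=hλ:
  y_{n+1} = y_n + z·[5/6·y_n + 1/6·y_{n+1}] ⇒ (1 − 1/6z)y_{n+1} = (1 + 5/6z)y_n
  R(z) = (1 + 5/6z)/(1 − 1/6z).

Boundary: |R(x)|=1, x<0.
x=-0.53: |R|=0.5130
R=−1: 1+5/6x = −1+1/6x ⇒ -2/3x=2 ⇒ x=2/(-2/3)=-3.0000
Confirm numerically:
  x=-2.922: |R|=0.96503 <1
  x=-2.361: |R|=0.69429 <1
  x=-2.310: |R|=0.66787 <1
  x=-1.404: |R|=0.13776 <1
  x=-3.376: |R|=1.16041 >1
  x=-3.069: |R|=1.03043 >1
Interval (-3.0000, 0).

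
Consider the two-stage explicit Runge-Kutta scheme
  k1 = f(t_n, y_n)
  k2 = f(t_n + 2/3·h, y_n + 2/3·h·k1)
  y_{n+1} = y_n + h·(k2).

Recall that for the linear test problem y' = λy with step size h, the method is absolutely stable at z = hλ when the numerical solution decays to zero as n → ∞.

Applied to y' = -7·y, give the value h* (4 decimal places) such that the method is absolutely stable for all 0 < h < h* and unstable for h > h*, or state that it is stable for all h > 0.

On y'=λy, z=hλ:
  k1=λy_n ⇒ h·k1=z·y_n;  k2=λ(1+2/3z)y_n ⇒ h·k2=z(1+2/3z)y_n
  y_{n+1}/y_n = 1 + z(1+2/3z) = 1 + z + 2/3z²
  Hence R(z) = 1 + z + 2/3z².

Solve |R(x)|<1 on ℝ⁻.
x=-0.53: |R|=0.6573
R=1: x+2/3x²=0 ⇒ x=−3/2=-1.5000; min R=1−1/(4·2/3)=0.6250>−1
Confirm numerically:
  x=-0.974: |R|=0.65845 <1
  x=-0.950: |R|=0.65167 <1
  x=-0.628: |R|=0.63492 <1
  x=-0.606: |R|=0.63882 <1
  x=-1.838: |R|=1.41416 >1
  x=-1.772: |R|=1.32132 >1
  x=-1.657: |R|=1.17343 >1
Interval (-1.5000, 0).

(-1.5000,0); λ=-7 ⇒ h* = (3/2)/7 = 0.2143.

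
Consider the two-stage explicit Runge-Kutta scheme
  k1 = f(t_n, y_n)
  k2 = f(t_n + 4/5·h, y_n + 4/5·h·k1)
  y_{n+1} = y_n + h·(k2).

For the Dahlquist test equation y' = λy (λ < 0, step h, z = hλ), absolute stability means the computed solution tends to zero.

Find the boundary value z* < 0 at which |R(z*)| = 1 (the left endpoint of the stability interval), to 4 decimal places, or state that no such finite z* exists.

Test eqn y'=λy, z=hλ:
  k1=λy_n ⇒ h·k1=z·y_n;  k2=λ(1+4/5z)y_n ⇒ h·k2=z(1+4/5z)y_n
  y_{n+1}/y_n = 1 + z(1+4/5z) = 1 + z + 4/5z²
  R(z) = 1 + z + 4/5z².

Solve |R(x)|<1 on ℝ⁻.
x=-1.57: |R|=1.4019
R=1: x+4/5x²=0 ⇒ x=−5/4=-1.2500; min R=1−1/(4·4/5)=0.6875>−1
Confirm numerically:
  x=-1.186: |R|=0.93928 <1
  x=-0.785: |R|=0.70798 <1
  x=-0.723: |R|=0.69518 <1
  x=-1.491: |R|=1.28746 >1
  x=-1.398: |R|=1.16552 >1
  x=-1.276: |R|=1.02654 >1
So |R|<1 on (-1.2500, 0).

z* = -1.2500.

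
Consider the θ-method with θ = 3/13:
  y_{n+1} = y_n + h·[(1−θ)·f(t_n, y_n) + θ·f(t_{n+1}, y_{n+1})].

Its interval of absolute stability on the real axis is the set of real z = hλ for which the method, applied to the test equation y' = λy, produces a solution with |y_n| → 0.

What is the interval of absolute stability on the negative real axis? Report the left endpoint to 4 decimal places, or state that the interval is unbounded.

z∈(-3.7143,0).

Set f=λy, z=hλ:
  y_{n+1} = y_n + z·[10/13·y_n + 3/13·y_{n+1}] ⇒ (1 − 3/13z)y_{n+1} = (1 + 10/13z)y_n
  ⇒ R(z) = (1 + 10/13z)/(1 − 3/13z).

Boundary: |R(x)|=1, x<0.
x=-0.42: |R|=0.6171
R=−1: 1+10/13x = −1+3/13x ⇒ -7/13x=2 ⇒ x=2/(-7/13)=-3.7143
Confirm numerically:
  x=-3.132: |R|=0.81800 <1
  x=-2.559: |R|=0.60889 <1
  x=-2.557: |R|=0.60810 <1
  x=-1.606: |R|=0.17174 <1
  x=-4.099: |R|=1.10646 >1
  x=-4.067: |R|=1.09797 >1
So |R|<1 on (-3.7143, 0).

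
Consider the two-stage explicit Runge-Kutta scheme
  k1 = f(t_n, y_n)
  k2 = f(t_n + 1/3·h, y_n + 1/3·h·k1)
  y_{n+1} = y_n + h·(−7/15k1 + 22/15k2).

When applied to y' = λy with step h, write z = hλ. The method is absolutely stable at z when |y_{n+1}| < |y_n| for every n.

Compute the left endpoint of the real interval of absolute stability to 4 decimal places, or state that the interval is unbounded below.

left endpoint -2.0455.

With y'=λy (z=hλ):
  k1=λy_n ⇒ h·k1=z·y_n;  k2=λ(1+1/3z)y_n ⇒ h·k2=z(1+1/3z)y_n
  y_{n+1}/y_n = 1 − 7/15z + 22/15z(1+1/3z) = 1 + z + 22/45z²
  R(z) = 1 + z + 22/45z².

Need |R(x)|<1, x<0.
x=-0.3: |R|=0.7440
R=1: x+22/45x²=0 ⇒ x=−45/22=-2.0455; min R=1−1/(4·22/45)=0.4886>−1
Confirm numerically:
  x=-1.939: |R|=0.89909 <1
  x=-1.536: |R|=0.61743 <1
  x=-0.952: |R|=0.49108 <1
  x=-0.825: |R|=0.50775 <1
  x=-2.623: |R|=1.74062 >1
  x=-2.621: |R|=1.73749 >1
  x=-2.502: |R|=1.55845 >1
Stable set (-2.0455, 0).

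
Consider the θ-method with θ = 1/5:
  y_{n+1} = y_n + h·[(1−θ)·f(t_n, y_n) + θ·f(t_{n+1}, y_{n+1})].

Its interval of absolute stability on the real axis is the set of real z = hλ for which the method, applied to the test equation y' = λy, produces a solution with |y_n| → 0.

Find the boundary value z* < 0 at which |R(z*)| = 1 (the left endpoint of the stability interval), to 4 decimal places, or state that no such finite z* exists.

left endpoint -3.3333.

On y'=λy, z=hλ:
  y_{n+1} = y_n + z·[4/5·y_n + 1/5·y_{n+1}] ⇒ (1 − 1/5z)y_{n+1} = (1 + 4/5z)y_n
  ⇒ R(z) = (1 + 4/5z)/(1 − 1/5z).

Need |R(x)|<1, x<0.
x=-0.74: |R|=0.3554
R=−1: 1+4/5x = −1+1/5x ⇒ -3/5x=2 ⇒ x=2/(-3/5)=-3.3333
Confirm numerically:
  x=-3.135: |R|=0.92686 <1
  x=-2.067: |R|=0.46243 <1
  x=-1.752: |R|=0.29739 <1
  x=-3.793: |R|=1.15683 >1
  x=-3.761: |R|=1.14644 >1
  x=-3.531: |R|=1.06951 >1
Interval (-3.3333, 0).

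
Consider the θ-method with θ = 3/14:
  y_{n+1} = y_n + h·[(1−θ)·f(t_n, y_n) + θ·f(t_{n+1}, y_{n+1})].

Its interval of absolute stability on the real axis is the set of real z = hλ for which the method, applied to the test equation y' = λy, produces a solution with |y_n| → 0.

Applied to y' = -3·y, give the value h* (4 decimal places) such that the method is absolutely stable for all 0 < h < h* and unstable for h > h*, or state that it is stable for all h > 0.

(-3.5000,0); λ=-3 ⇒ h* = (7/2)/3 = 1.1667.

With y'=λy (z=hλ):
  y_{n+1} = y_n + z·[11/14·y_n + 3/14·y_{n+1}] ⇒ (1 − 3/14z)y_{n+1} = (1 + 11/14z)y_n
  ⇒ R(z) = (1 + 11/14z)/(1 − 3/14z).

Solve |R(x)|<1 on ℝ⁻.
x=-1.61: |R|=0.1970
R=−1: 1+11/14x = −1+3/14x ⇒ -4/7x=2 ⇒ x=2/(-4/7)=-3.5000
Confirm numerically:
  x=-3.301: |R|=0.93340 <1
  x=-2.104: |R|=0.45018 <1
  x=-1.876: |R|=0.33809 <1
  x=-1.816: |R|=0.30728 <1
  x=-3.877: |R|=1.11767 >1
  x=-3.802: |R|=1.09510 >1
  x=-3.631: |R|=1.04210 >1
So |R|<1 on (-3.5000, 0).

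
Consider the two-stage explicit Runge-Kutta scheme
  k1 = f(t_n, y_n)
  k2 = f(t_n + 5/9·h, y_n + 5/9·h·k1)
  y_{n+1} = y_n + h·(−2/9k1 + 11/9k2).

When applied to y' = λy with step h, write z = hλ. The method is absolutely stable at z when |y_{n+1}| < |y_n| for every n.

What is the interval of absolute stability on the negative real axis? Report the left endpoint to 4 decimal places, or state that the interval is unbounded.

(-1.4727, 0).

With y'=λy (z=hλ):
  k1=λy_n ⇒ h·k1=z·y_n;  k2=λ(1+5/9z)y_n ⇒ h·k2=z(1+5/9z)y_n
  y_{n+1}/y_n = 1 − 2/9z + 11/9z(1+5/9z) = 1 + z + 55/81z²
  so R(z) = 1 + z + 55/81z².

Boundary: |R(x)|=1, x<0.
x=-0.95: |R|=0.6628
R=1: x+55/81x²=0 ⇒ x=−81/55=-1.4727; min R=1−1/(4·55/81)=0.6318>−1
Confirm numerically:
  x=-1.279: |R|=0.83176 <1
  x=-0.917: |R|=0.65397 <1
  x=-0.906: |R|=0.65136 <1
  x=-0.638: |R|=0.63839 <1
  x=-1.930: |R|=1.59925 >1
  x=-1.909: |R|=1.56551 >1
  x=-1.507: |R|=1.03507 >1
So |R|<1 on (-1.4727, 0).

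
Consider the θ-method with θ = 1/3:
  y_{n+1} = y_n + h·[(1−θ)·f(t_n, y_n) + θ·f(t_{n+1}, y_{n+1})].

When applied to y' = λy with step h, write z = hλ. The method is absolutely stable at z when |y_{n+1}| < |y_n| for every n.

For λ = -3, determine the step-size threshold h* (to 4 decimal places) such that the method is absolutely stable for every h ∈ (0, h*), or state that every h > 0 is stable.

(-6.0000,0); λ=-3 ⇒ h* = (6)/3 = 2.0000.

Set f=λy, z=hλ:
  y_{n+1} = y_n + z·[2/3·y_n + 1/3·y_{n+1}] ⇒ (1 − 1/3z)y_{n+1} = (1 + 2/3z)y_n
  so R(z) = (1 + 2/3z)/(1 − 1/3z).

Find x<0 with |R(x)|<1.
x=-0.7: |R|=0.4324
R=−1: 1+2/3x = −1+1/3x ⇒ -1/3x=2 ⇒ x=2/(-1/3)=-6.0000
Confirm numerically:
  x=-4.358: |R|=0.77684 <1
  x=-4.212: |R|=0.75208 <1
  x=-2.410: |R|=0.33641 <1
  x=-2.402: |R|=0.33395 <1
  x=-6.099: |R|=1.01088 >1
  x=-6.025: |R|=1.00277 >1
Stable set (-6.0000, 0).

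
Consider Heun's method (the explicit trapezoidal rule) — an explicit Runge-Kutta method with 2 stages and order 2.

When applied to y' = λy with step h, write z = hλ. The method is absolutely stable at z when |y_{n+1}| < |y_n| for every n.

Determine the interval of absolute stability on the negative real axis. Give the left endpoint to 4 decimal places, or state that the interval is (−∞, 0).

With y'=λy (z=hλ):
  order 2, 2-stage ⇒ R(z)=1+z+z^2/2
  (e.g. R(-0.59)=0.58405, |R|=0.58405)

Need |R(x)|<1, x<0.
x=-0.59: |R|=0.5840
|R(-2.03)|=1.0304 |R(-1.94)|=0.9418 |R(-0.56)|=0.5968
Bisect:
  x_lo=-2.8828 |R|=2.2725  x_hi=-0.0872 |R|=0.9166
  mid=-1.48498 |R|=0.61760 →hi
  mid=-2.18390 |R|=1.20081 →lo
  mid=-1.83444 |R|=0.84815 →hi
  mid=-2.00917 |R|=1.00921 →lo
  mid=-1.92180 |R|=0.92486 →hi
  mid=-1.96549 |R|=0.96608 →hi
  mid=-1.98733 |R|=0.98741 →hi
  mid=-1.99825 |R|=0.99825 →hi
  mid=-2.00371 |R|=1.00372 →lo
  ...
  [-2.00013,-1.99996] ⇒ x*=-2.0000
So |R|<1 on (-2.0000, 0).

(-2.0000, 0).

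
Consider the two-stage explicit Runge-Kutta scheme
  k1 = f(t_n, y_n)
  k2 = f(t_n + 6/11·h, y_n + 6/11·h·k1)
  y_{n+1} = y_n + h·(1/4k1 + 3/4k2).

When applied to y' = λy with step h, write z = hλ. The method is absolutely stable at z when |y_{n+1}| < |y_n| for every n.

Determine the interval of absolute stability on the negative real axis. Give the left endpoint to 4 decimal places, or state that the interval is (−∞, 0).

(-2.4444, 0).

On y'=λy, z=hλ:
  k1=λy_n ⇒ h·k1=z·y_n;  k2=λ(1+6/11z)y_n ⇒ h·k2=z(1+6/11z)y_n
  y_{n+1}/y_n = 1 + 1/4z + 3/4z(1+6/11z) = 1 + z + 9/22z²
  so R(z) = 1 + z + 9/22z².

Find x<0 with |R(x)|<1.
x=-1.58: |R|=0.4413
R=1: x+9/22x²=0 ⇒ x=−22/9=-2.4444; min R=1−1/(4·9/22)=0.3889>−1
Confirm numerically:
  x=-2.255: |R|=0.82524 <1
  x=-1.632: |R|=0.45758 <1
  x=-1.283: |R|=0.39040 <1
  x=-1.223: |R|=0.38889 <1
  x=-2.644: |R|=1.21585 >1
  x=-2.562: |R|=1.12321 >1
Stable set (-2.4444, 0).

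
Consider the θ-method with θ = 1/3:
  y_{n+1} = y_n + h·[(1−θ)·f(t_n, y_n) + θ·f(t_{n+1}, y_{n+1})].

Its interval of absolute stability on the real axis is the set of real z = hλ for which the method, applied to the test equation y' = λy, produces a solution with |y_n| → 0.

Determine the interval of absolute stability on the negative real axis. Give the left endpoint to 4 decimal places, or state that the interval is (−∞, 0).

(-6.0000, 0).

On y'=λy, z=hλ:
  y_{n+1} = y_n + z·[2/3·y_n + 1/3·y_{n+1}] ⇒ (1 − 1/3z)y_{n+1} = (1 + 2/3z)y_n
  so R(z) = (1 + 2/3z)/(1 − 1/3z).

Find x<0 with |R(x)|<1.
x=-1.59: |R|=0.0392
R=−1: 1+2/3x = −1+1/3x ⇒ -1/3x=2 ⇒ x=2/(-1/3)=-6.0000
Confirm numerically:
  x=-5.758: |R|=0.97237 <1
  x=-4.310: |R|=0.76881 <1
  x=-4.259: |R|=0.76016 <1
  x=-3.138: |R|=0.53372 <1
  x=-6.592: |R|=1.06172 >1
  x=-6.255: |R|=1.02755 >1
So |R|<1 on (-6.0000, 0).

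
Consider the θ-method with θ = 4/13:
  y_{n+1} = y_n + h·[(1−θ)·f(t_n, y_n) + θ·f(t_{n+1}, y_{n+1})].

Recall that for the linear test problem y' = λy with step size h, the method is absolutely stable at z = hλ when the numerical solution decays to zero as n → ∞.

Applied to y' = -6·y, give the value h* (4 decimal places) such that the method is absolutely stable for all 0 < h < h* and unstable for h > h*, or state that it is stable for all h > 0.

With y'=λy (z=hλ):
  y_{n+1} = y_n + z·[9/13·y_n + 4/13·y_{n+1}] ⇒ (1 − 4/13z)y_{n+1} = (1 + 9/13z)y_n
  so R(z) = (1 + 9/13z)/(1 − 4/13z).

Solve |R(x)|<1 on ℝ⁻.
x=-0.55: |R|=0.5296
R=−1: 1+9/13x = −1+4/13x ⇒ -5/13x=2 ⇒ x=2/(-5/13)=-5.2000
Confirm numerically:
  x=-4.612: |R|=0.90651 <1
  x=-4.392: |R|=0.86784 <1
  x=-3.324: |R|=0.64329 <1
  x=-2.282: |R|=0.34065 <1
  x=-5.603: |R|=1.05690 >1
  x=-5.584: |R|=1.05434 >1
  x=-5.365: |R|=1.02394 >1
So |R|<1 on (-5.2000, 0).

(-5.2000,0); λ=-6 ⇒ h* = (26/5)/6 = 0.8667.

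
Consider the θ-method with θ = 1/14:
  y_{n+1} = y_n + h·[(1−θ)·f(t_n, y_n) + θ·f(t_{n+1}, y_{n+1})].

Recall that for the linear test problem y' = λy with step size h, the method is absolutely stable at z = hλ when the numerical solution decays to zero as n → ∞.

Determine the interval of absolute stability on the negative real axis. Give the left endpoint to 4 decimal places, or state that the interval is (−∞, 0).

Test eqn y'=λy, z=hλ:
  y_{n+1} = y_n + z·[13/14·y_n + 1/14·y_{n+1}] ⇒ (1 − 1/14z)y_{n+1} = (1 + 13/14z)y_n
  so R(z) = (1 + 13/14z)/(1 − 1/14z).

Boundary: |R(x)|=1, x<0.
x=-1.01: |R|=0.0580
R=−1: 1+13/14x = −1+1/14x ⇒ -6/7x=2 ⇒ x=2/(-6/7)=-2.3333
Confirm numerically:
  x=-2.136: |R|=0.85325 <1
  x=-1.651: |R|=0.47684 <1
  x=-1.327: |R|=0.21211 <1
  x=-0.980: |R|=0.08411 <1
  x=-2.900: |R|=1.40237 >1
  x=-2.675: |R|=1.24588 >1
Stable set (-2.3333, 0).

z∈(-2.3333,0).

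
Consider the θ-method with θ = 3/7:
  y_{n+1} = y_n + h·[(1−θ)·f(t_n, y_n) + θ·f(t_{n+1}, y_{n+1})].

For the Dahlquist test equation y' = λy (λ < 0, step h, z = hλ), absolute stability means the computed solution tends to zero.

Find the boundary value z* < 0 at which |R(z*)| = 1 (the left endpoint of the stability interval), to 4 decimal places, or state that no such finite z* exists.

left endpoint -14.0000.

Set f=λy, z=hλ:
  y_{n+1} = y_n + z·[4/7·y_n + 3/7·y_{n+1}] ⇒ (1 − 3/7z)y_{n+1} = (1 + 4/7z)y_n
  ⇒ R(z) = (1 + 4/7z)/(1 − 3/7z).

Solve |R(x)|<1 on ℝ⁻.
x=-0.37: |R|=0.6806
R=−1: 1+4/7x = −1+3/7x ⇒ -1/7x=2 ⇒ x=2/(-1/7)=-14.0000
Confirm numerically:
  x=-12.308: |R|=0.96148 <1
  x=-12.111: |R|=0.95641 <1
  x=-9.726: |R|=0.88186 <1
  x=-6.444: |R|=0.71305 <1
  x=-14.284: |R|=1.00570 >1
  x=-14.096: |R|=1.00195 >1
  x=-14.036: |R|=1.00073 >1
Interval (-14.0000, 0).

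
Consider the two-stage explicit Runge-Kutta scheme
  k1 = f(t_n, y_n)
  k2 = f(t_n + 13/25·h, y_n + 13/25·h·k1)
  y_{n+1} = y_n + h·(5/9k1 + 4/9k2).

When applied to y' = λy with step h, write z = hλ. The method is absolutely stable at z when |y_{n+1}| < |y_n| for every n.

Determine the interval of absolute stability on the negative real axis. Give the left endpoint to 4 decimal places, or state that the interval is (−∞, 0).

(-4.3269, 0).

With y'=λy (z=hλ):
  k1=λy_n ⇒ h·k1=z·y_n;  k2=λ(1+13/25z)y_n ⇒ h·k2=z(1+13/25z)y_n
  y_{n+1}/y_n = 1 + 5/9z + 4/9z(1+13/25z) = 1 + z + 52/225z²
  ⇒ R(z) = 1 + z + 52/225z².

Solve |R(x)|<1 on ℝ⁻.
x=-1.02: |R|=0.2204
R=1: x+52/225x²=0 ⇒ x=−225/52=-4.3269; min R=1−1/(4·52/225)=-0.0817>−1
Confirm numerically:
  x=-3.979: |R|=0.68005 <1
  x=-3.641: |R|=0.42281 <1
  x=-2.720: |R|=0.01015 <1
  x=-2.053: |R|=0.07891 <1
  x=-4.897: |R|=1.64519 >1
  x=-4.658: |R|=1.35641 >1
Stable set (-4.3269, 0).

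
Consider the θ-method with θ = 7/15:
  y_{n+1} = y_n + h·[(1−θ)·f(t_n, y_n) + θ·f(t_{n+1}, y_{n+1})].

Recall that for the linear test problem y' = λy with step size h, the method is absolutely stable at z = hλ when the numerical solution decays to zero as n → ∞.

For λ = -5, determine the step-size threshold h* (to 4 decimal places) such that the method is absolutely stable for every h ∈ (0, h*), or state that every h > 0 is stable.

On y'=λy, z=hλ:
  y_{n+1} = y_n + z·[8/15·y_n + 7/15·y_{n+1}] ⇒ (1 − 7/15z)y_{n+1} = (1 + 8/15z)y_n
  Hence R(z) = (1 + 8/15z)/(1 − 7/15z).

Need |R(x)|<1, x<0.
x=-1.51: |R|=0.1142
R=−1: 1+8/15x = −1+7/15x ⇒ -1/15x=2 ⇒ x=2/(-1/15)=-30.0000
Confirm numerically:
  x=-29.337: |R|=0.99699 <1
  x=-17.086: |R|=0.90406 <1
  x=-15.081: |R|=0.87626 <1
  x=-30.419: |R|=1.00184 >1
  x=-30.293: |R|=1.00129 >1
So |R|<1 on (-30.0000, 0).

(-30.0000,0); λ=-5 ⇒ h* = (30)/5 = 6.0000.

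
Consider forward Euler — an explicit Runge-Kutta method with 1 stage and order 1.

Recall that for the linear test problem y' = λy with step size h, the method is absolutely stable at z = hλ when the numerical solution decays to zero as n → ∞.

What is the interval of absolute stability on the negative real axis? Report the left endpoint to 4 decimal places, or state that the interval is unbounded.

z∈(-2.0000,0).

With y'=λy (z=hλ):
  order 1, 1-stage ⇒ R(z)=1+z
  (e.g. R(-1.08)=-0.08000, |R|=0.08000)

Boundary: |R(x)|=1, x<0.
x=-1.08: |R|=0.0800
|R(-2.32)|=1.3200 |R(-2.14)|=1.1400 |R(-1.05)|=0.0500
Bisect:
  x_lo=-2.5776 |R|=1.5776  x_hi=-0.1567 |R|=0.8433
  mid=-1.36718 |R|=0.36718 →hi
  mid=-1.97240 |R|=0.97240 →hi
  mid=-2.27501 |R|=1.27501 →lo
  mid=-2.12371 |R|=1.12371 →lo
  mid=-2.04805 |R|=1.04805 →lo
  mid=-2.01023 |R|=1.01023 →lo
  mid=-1.99131 |R|=0.99131 →hi
  ...
  [-2.00003,-1.99988] ⇒ x*=-2.0000
Interval (-2.0000, 0).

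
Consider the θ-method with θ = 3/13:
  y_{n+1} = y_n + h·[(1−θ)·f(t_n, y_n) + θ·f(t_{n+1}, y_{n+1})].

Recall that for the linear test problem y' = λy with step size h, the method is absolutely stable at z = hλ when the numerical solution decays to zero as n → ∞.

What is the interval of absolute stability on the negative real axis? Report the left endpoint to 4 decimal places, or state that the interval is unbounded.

(-3.7143, 0).

Test eqn y'=λy, z=hλ:
  y_{n+1} = y_n + z·[10/13·y_n + 3/13·y_{n+1}] ⇒ (1 − 3/13z)y_{n+1} = (1 + 10/13z)y_n
  so R(z) = (1 + 10/13z)/(1 − 3/13z).

Boundary: |R(x)|=1, x<0.
x=-1.63: |R|=0.1845
R=−1: 1+10/13x = −1+3/13x ⇒ -7/13x=2 ⇒ x=2/(-7/13)=-3.7143
Confirm numerically:
  x=-2.698: |R|=0.66275 <1
  x=-2.595: |R|=0.62305 <1
  x=-1.868: |R|=0.30531 <1
  x=-4.171: |R|=1.12531 >1
  x=-3.861: |R|=1.04178 >1
Interval (-3.7143, 0).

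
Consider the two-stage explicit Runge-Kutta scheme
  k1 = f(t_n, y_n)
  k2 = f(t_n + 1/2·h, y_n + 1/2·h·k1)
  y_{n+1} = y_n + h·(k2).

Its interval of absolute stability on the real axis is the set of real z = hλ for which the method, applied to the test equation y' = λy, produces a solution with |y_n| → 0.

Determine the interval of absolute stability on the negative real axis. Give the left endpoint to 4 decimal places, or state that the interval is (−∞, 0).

z∈(-2.0000,0).

With y'=λy (z=hλ):
  k1=λy_n ⇒ h·k1=z·y_n;  k2=λ(1+1/2z)y_n ⇒ h·k2=z(1+1/2z)y_n
  y_{n+1}/y_n = 1 + z(1+1/2z) = 1 + z + 1/2z²
  ⇒ R(z) = 1 + z + 1/2z².

Find x<0 with |R(x)|<1.
x=-0.44: |R|=0.6568
R=1: x+1/2x²=0 ⇒ x=−2=-2.0000; min R=1−1/(4·1/2)=0.5000>−1
Confirm numerically:
  x=-1.689: |R|=0.73736 <1
  x=-0.856: |R|=0.51037 <1
  x=-0.850: |R|=0.51125 <1
  x=-2.338: |R|=1.39512 >1
  x=-2.204: |R|=1.22481 >1
Interval (-2.0000, 0).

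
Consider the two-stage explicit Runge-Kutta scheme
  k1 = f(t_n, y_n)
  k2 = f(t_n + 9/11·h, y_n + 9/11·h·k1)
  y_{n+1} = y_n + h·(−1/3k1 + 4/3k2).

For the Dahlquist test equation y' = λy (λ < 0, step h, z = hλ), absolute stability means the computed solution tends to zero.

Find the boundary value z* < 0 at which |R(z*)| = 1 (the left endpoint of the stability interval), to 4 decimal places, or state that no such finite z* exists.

left endpoint -0.9167.

Set f=λy, z=hλ:
  k1=λy_n ⇒ h·k1=z·y_n;  k2=λ(1+9/11z)y_n ⇒ h·k2=z(1+9/11z)y_n
  y_{n+1}/y_n = 1 − 1/3z + 4/3z(1+9/11z) = 1 + z + 12/11z²
  R(z) = 1 + z + 12/11z².

Need |R(x)|<1, x<0.
x=-0.36: |R|=0.7814
R=1: x+12/11x²=0 ⇒ x=−11/12=-0.9167; min R=1−1/(4·12/11)=0.7708>−1
Confirm numerically:
  x=-0.803: |R|=0.90043 <1
  x=-0.707: |R|=0.83829 <1
  x=-0.522: |R|=0.77526 <1
  x=-0.453: |R|=0.77086 <1
  x=-1.125: |R|=1.25568 >1
  x=-1.096: |R|=1.21442 >1
Interval (-0.9167, 0).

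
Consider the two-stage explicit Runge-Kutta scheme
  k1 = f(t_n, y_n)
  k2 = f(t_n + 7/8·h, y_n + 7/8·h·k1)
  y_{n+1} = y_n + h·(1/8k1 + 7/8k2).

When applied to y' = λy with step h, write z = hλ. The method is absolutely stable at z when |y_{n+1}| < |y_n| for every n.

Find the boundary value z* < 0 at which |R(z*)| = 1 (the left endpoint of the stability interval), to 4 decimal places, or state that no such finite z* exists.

Test eqn y'=λy, z=hλ:
  k1=λy_n ⇒ h·k1=z·y_n;  k2=λ(1+7/8z)y_n ⇒ h·k2=z(1+7/8z)y_n
  y_{n+1}/y_n = 1 + 1/8z + 7/8z(1+7/8z) = 1 + z + 49/64z²
  ⇒ R(z) = 1 + z + 49/64z².

Need |R(x)|<1, x<0.
x=-0.38: |R|=0.7306
R=1: x+49/64x²=0 ⇒ x=−64/49=-1.3061; min R=1−1/(4·49/64)=0.6735>−1
Confirm numerically:
  x=-1.151: |R|=0.86330 <1
  x=-0.901: |R|=0.72054 <1
  x=-0.640: |R|=0.67360 <1
  x=-1.785: |R|=1.65445 >1
  x=-1.406: |R|=1.10752 >1
Interval (-1.3061, 0).

z* = -1.3061.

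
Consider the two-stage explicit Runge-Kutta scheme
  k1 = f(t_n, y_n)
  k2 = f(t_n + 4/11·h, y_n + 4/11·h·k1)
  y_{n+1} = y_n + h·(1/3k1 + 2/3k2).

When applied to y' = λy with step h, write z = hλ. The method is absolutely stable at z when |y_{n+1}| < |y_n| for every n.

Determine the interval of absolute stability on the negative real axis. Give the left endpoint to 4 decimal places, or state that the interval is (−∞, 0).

On y'=λy, z=hλ:
  k1=λy_n ⇒ h·k1=z·y_n;  k2=λ(1+4/11z)y_n ⇒ h·k2=z(1+4/11z)y_n
  y_{n+1}/y_n = 1 + 1/3z + 2/3z(1+4/11z) = 1 + z + 8/33z²
  R(z) = 1 + z + 8/33z².

Solve |R(x)|<1 on ℝ⁻.
x=-0.33: |R|=0.6964
R=1: x+8/33x²=0 ⇒ x=−33/8=-4.1250; min R=1−1/(4·8/33)=-0.0312>−1
Confirm numerically:
  x=-3.488: |R|=0.46137 <1
  x=-2.167: |R|=0.02860 <1
  x=-2.024: |R|=0.03089 <1
  x=-1.759: |R|=0.00892 <1
  x=-4.558: |R|=1.47845 >1
  x=-4.358: |R|=1.24616 >1
  x=-4.327: |R|=1.21189 >1
Interval (-4.1250, 0).

z∈(-4.1250,0).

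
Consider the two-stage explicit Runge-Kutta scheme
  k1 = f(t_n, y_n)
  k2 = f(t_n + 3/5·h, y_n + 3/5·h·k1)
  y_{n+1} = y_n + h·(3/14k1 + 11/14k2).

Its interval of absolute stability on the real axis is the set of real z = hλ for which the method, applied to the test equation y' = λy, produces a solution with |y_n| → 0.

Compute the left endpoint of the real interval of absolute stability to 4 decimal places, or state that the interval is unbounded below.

z* = -2.1212.

Set f=λy, z=hλ:
  k1=λy_n ⇒ h·k1=z·y_n;  k2=λ(1+3/5z)y_n ⇒ h·k2=z(1+3/5z)y_n
  y_{n+1}/y_n = 1 + 3/14z + 11/14z(1+3/5z) = 1 + z + 33/70z²
  so R(z) = 1 + z + 33/70z².

Boundary: |R(x)|=1, x<0.
x=-1.2: |R|=0.4789
R=1: x+33/70x²=0 ⇒ x=−70/33=-2.1212; min R=1−1/(4·33/70)=0.4697>−1
Confirm numerically:
  x=-1.671: |R|=0.64534 <1
  x=-1.485: |R|=0.55461 <1
  x=-0.915: |R|=0.47969 <1
  x=-2.678: |R|=1.70294 >1
  x=-2.156: |R|=1.03536 >1
Stable set (-2.1212, 0).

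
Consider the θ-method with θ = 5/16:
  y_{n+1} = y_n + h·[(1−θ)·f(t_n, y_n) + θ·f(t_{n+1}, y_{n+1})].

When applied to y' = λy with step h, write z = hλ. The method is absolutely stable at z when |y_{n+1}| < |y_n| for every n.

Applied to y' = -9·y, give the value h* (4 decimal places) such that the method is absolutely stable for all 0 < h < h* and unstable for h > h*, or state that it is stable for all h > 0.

(-5.3333,0); λ=-9 ⇒ h* = (16/3)/9 = 0.5926.

Set f=λy, z=hλ:
  y_{n+1} = y_n + z·[11/16·y_n + 5/16·y_{n+1}] ⇒ (1 − 5/16z)y_{n+1} = (1 + 11/16z)y_n
  R(z) = (1 + 11/16z)/(1 − 5/16z).

Solve |R(x)|<1 on ℝ⁻.
x=-1.03: |R|=0.2208
R=−1: 1+11/16x = −1+5/16x ⇒ -3/8x=2 ⇒ x=2/(-3/8)=-5.3333
Confirm numerically:
  x=-4.918: |R|=0.93861 <1
  x=-3.042: |R|=0.55950 <1
  x=-2.710: |R|=0.46734 <1
  x=-5.761: |R|=1.05727 >1
  x=-5.520: |R|=1.02569 >1
Stable set (-5.3333, 0).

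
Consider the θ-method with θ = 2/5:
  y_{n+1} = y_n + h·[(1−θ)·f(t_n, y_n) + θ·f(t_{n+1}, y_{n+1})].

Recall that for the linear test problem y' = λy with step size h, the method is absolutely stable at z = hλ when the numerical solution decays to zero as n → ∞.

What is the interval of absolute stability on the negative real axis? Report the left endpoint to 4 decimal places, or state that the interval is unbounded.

On y'=λy, z=hλ:
  y_{n+1} = y_n + z·[3/5·y_n + 2/5·y_{n+1}] ⇒ (1 − 2/5z)y_{n+1} = (1 + 3/5z)y_n
  R(z) = (1 + 3/5z)/(1 − 2/5z).

Find x<0 with |R(x)|<1.
x=-1.41: |R|=0.0985
R=−1: 1+3/5x = −1+2/5x ⇒ -1/5x=2 ⇒ x=2/(-1/5)=-10.0000
Confirm numerically:
  x=-7.612: |R|=0.88192 <1
  x=-6.035: |R|=0.76772 <1
  x=-5.598: |R|=0.72820 <1
  x=-10.229: |R|=1.00900 >1
So |R|<1 on (-10.0000, 0).

z∈(-10.0000,0).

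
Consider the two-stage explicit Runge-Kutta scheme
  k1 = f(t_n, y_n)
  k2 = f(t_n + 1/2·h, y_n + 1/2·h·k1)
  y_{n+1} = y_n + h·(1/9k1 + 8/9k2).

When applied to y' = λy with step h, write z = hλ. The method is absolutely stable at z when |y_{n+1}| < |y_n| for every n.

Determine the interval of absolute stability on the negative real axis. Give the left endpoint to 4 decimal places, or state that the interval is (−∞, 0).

(-2.2500, 0).

On y'=λy, z=hλ:
  k1=λy_n ⇒ h·k1=z·y_n;  k2=λ(1+1/2z)y_n ⇒ h·k2=z(1+1/2z)y_n
  y_{n+1}/y_n = 1 + 1/9z + 8/9z(1+1/2z) = 1 + z + 4/9z²
  ⇒ R(z) = 1 + z + 4/9z².

Find x<0 with |R(x)|<1.
x=-1.4: |R|=0.4711
R=1: x+4/9x²=0 ⇒ x=−9/4=-2.2500; min R=1−1/(4·4/9)=0.4375>−1
Confirm numerically:
  x=-2.099: |R|=0.85913 <1
  x=-2.015: |R|=0.78954 <1
  x=-1.656: |R|=0.56282 <1
  x=-2.842: |R|=1.74776 >1
  x=-2.605: |R|=1.41101 >1
  x=-2.490: |R|=1.26560 >1
Stable set (-2.2500, 0).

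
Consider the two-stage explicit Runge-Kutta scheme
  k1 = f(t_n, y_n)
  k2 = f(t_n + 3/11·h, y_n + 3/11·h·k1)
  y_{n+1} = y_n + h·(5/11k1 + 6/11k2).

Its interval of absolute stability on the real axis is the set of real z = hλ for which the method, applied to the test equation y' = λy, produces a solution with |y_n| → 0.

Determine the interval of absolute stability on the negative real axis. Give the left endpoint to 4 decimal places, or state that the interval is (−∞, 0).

Set f=λy, z=hλ:
  k1=λy_n ⇒ h·k1=z·y_n;  k2=λ(1+3/11z)y_n ⇒ h·k2=z(1+3/11z)y_n
  y_{n+1}/y_n = 1 + 5/11z + 6/11z(1+3/11z) = 1 + z + 18/121z²
  Hence R(z) = 1 + z + 18/121z².

Need |R(x)|<1, x<0.
x=-1.25: |R|=0.0176
R=1: x+18/121x²=0 ⇒ x=−121/18=-6.7222; min R=1−1/(4·18/121)=-0.6806>−1
Confirm numerically:
  x=-6.006: |R|=0.36009 <1
  x=-5.764: |R|=0.17837 <1
  x=-3.644: |R|=0.66865 <1
  x=-7.318: |R|=1.64858 >1
  x=-7.229: |R|=1.54498 >1
  x=-6.846: |R|=1.12606 >1
Stable set (-6.7222, 0).

(-6.7222, 0).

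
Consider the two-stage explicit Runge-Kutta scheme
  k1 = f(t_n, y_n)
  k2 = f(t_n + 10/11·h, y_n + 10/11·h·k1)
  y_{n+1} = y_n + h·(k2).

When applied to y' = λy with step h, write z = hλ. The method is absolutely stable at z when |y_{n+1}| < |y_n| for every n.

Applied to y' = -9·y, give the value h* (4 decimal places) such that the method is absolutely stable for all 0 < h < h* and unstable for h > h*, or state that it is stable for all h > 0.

On y'=λy, z=hλ:
  k1=λy_n ⇒ h·k1=z·y_n;  k2=λ(1+10/11z)y_n ⇒ h·k2=z(1+10/11z)y_n
  y_{n+1}/y_n = 1 + z(1+10/11z) = 1 + z + 10/11z²
  Hence R(z) = 1 + z + 10/11z².

Solve |R(x)|<1 on ℝ⁻.
x=-1.47: |R|=1.4945
R=1: x+10/11x²=0 ⇒ x=−11/10=-1.1000; min R=1−1/(4·10/11)=0.7250>−1
Confirm numerically:
  x=-0.891: |R|=0.83071 <1
  x=-0.537: |R|=0.72515 <1
  x=-0.511: |R|=0.72638 <1
  x=-1.612: |R|=1.75031 >1
  x=-1.454: |R|=1.46792 >1
  x=-1.427: |R|=1.42421 >1
So |R|<1 on (-1.1000, 0).

(-1.1000,0); λ=-9 ⇒ h* = (11/10)/9 = 0.1222.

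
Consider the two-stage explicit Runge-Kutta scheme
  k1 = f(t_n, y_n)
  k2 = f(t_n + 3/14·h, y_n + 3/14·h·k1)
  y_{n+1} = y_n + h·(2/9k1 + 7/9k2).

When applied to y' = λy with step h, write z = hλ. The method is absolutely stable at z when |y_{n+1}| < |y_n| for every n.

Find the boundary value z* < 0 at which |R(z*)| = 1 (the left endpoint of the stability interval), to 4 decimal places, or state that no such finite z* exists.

On y'=λy, z=hλ:
  k1=λy_n ⇒ h·k1=z·y_n;  k2=λ(1+3/14z)y_n ⇒ h·k2=z(1+3/14z)y_n
  y_{n+1}/y_n = 1 + 2/9z + 7/9z(1+3/14z) = 1 + z + 1/6z²
  Hence R(z) = 1 + z + 1/6z².

Find x<0 with |R(x)|<1.
x=-0.8: |R|=0.3067
R=1: x+1/6x²=0 ⇒ x=−6=-6.0000; min R=1−1/(4·1/6)=-0.5000>−1
Confirm numerically:
  x=-5.854: |R|=0.85755 <1
  x=-4.332: |R|=0.20430 <1
  x=-3.229: |R|=0.49126 <1
  x=-3.020: |R|=0.49993 <1
  x=-6.131: |R|=1.13386 >1
  x=-6.027: |R|=1.02712 >1
So |R|<1 on (-6.0000, 0).

left endpoint -6.0000.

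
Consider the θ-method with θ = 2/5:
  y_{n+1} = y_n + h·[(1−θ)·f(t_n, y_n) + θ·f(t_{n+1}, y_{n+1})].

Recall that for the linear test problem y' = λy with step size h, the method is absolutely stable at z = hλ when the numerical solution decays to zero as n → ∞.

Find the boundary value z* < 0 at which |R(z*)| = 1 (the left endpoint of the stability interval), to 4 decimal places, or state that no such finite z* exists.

Set f=λy, z=hλ:
  y_{n+1} = y_n + z·[3/5·y_n + 2/5·y_{n+1}] ⇒ (1 − 2/5z)y_{n+1} = (1 + 3/5z)y_n
  ⇒ R(z) = (1 + 3/5z)/(1 − 2/5z).

Need |R(x)|<1, x<0.
x=-1.35: |R|=0.1234
R=−1: 1+3/5x = −1+2/5x ⇒ -1/5x=2 ⇒ x=2/(-1/5)=-10.0000
Confirm numerically:
  x=-9.350: |R|=0.97257 <1
  x=-4.811: |R|=0.64512 <1
  x=-4.420: |R|=0.59682 <1
  x=-10.407: |R|=1.01577 >1
  x=-10.403: |R|=1.01562 >1
Interval (-10.0000, 0).

z* = -10.0000.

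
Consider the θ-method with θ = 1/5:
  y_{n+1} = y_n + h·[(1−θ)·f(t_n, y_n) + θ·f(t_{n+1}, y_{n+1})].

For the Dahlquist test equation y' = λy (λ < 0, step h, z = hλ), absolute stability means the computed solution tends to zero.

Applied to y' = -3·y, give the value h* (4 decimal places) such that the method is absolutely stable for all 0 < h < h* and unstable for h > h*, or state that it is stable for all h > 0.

(-3.3333,0); λ=-3 ⇒ h* = (10/3)/3 = 1.1111.

With y'=λy (z=hλ):
  y_{n+1} = y_n + z·[4/5·y_n + 1/5·y_{n+1}] ⇒ (1 − 1/5z)y_{n+1} = (1 + 4/5z)y_n
  so R(z) = (1 + 4/5z)/(1 − 1/5z).

Boundary: |R(x)|=1, x<0.
x=-1.16: |R|=0.0584
R=−1: 1+4/5x = −1+1/5x ⇒ -3/5x=2 ⇒ x=2/(-3/5)=-3.3333
Confirm numerically:
  x=-2.531: |R|=0.68039 <1
  x=-2.421: |R|=0.63118 <1
  x=-1.996: |R|=0.42653 <1
  x=-3.477: |R|=1.05084 >1
  x=-3.420: |R|=1.03088 >1
Stable set (-3.3333, 0).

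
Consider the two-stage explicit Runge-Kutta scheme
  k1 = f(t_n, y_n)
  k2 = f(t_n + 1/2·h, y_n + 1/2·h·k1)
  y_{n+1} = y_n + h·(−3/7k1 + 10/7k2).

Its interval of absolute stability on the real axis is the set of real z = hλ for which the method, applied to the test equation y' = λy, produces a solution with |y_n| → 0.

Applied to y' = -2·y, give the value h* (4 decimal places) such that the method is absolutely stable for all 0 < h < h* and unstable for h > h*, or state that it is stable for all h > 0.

(-1.4000,0); λ=-2 ⇒ h* = (7/5)/2 = 0.7000.

Set f=λy, z=hλ:
  k1=λy_n ⇒ h·k1=z·y_n;  k2=λ(1+1/2z)y_n ⇒ h·k2=z(1+1/2z)y_n
  y_{n+1}/y_n = 1 − 3/7z + 10/7z(1+1/2z) = 1 + z + 5/7z²
  ⇒ R(z) = 1 + z + 5/7z².

Solve |R(x)|<1 on ℝ⁻.
x=-1.76: |R|=1.4526
R=1: x+5/7x²=0 ⇒ x=−7/5=-1.4000; min R=1−1/(4·5/7)=0.6500>−1
Confirm numerically:
  x=-1.233: |R|=0.85292 <1
  x=-1.159: |R|=0.80049 <1
  x=-1.100: |R|=0.76429 <1
  x=-0.949: |R|=0.69429 <1
  x=-1.826: |R|=1.55563 >1
  x=-1.586: |R|=1.21071 >1
  x=-1.446: |R|=1.04751 >1
Stable set (-1.4000, 0).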